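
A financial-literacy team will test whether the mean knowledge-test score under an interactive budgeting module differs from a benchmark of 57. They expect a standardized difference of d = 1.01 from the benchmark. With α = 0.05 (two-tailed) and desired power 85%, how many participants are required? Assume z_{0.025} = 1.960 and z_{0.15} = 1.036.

For a one-sample test: n = ((z_{α/2} + z_β) / d)².
z_{α/2} + z_β = 1.960 + 1.036 = 2.996.
n = (2.996 / 1.01)² = 2.966² = 8.80.
Round up.

n = 9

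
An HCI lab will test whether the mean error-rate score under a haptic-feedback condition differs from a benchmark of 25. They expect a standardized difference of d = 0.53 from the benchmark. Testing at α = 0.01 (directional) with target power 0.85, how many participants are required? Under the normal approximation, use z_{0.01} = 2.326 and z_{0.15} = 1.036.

n = 41

For a one-sample test: n = ((z_{α} + z_β) / d)².
z_{α} + z_β = 2.326 + 1.036 = 3.362.
n = (3.362 / 0.53)² = 6.343² = 40.24.
Round up.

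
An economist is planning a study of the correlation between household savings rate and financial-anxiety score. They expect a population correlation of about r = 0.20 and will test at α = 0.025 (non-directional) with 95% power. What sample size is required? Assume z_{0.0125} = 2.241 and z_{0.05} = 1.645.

Fisher's z: C = ½·ln((1+r)/(1−r)) = ½·ln(1.5000) = 0.2027.
n = ((z_{α/2} + z_β)/C)² + 3.
(2.241 + 1.645) / 0.2027 = 3.886 / 0.2027 = 19.171.
n = 19.171² + 3 = 367.53 + 3 = 370.5.
Round up.

n = 371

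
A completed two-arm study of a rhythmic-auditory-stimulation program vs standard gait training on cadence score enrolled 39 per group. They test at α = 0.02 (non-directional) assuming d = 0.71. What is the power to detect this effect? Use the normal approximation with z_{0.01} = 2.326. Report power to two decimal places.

For two equal groups, power = Φ(d·√(n/2) − z_{α/2}).
d·√(n/2) = 0.71 × √(39/2) = 0.71 × 4.416 = 3.135.
z_β = 3.135 − 2.326 = 0.809.
Power = Φ(0.809) = 0.791.

power ≈ 0.79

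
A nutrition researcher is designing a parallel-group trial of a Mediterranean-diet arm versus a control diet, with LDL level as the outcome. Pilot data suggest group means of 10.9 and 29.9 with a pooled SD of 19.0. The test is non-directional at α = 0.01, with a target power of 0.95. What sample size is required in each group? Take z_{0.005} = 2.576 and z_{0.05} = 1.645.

Cohen's d = |M₁ − M₂| / SD_pooled = |10.9 − 29.9| / 19.0 = 19.0 / 19.0 = 1.000.
For two independent groups with equal n: n = 2·((z_{α/2} + z_β) / d)².
z_{α/2} + z_β = 2.576 + 1.645 = 4.221.
n = 2 × (4.221 / 1.000)² = 2 × 4.221² = 2 × 17.82 = 35.6.
Round up to the next whole participant.

n = 36 per group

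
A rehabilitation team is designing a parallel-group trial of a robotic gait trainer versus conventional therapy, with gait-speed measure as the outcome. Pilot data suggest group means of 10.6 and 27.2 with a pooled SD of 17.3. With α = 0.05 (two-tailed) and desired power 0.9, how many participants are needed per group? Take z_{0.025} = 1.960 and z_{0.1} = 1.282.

n = 23 per group

Cohen's d = |M₁ − M₂| / SD_pooled = |10.6 − 27.2| / 17.3 = 16.6 / 17.3 = 0.960.
For two independent groups with equal n: n = 2·((z_{α/2} + z_β) / d)².
z_{α/2} + z_β = 1.960 + 1.282 = 3.242.
n = 2 × (3.242 / 0.960)² = 2 × 3.377² = 2 × 11.40 = 22.8.
Round up to the next whole participant.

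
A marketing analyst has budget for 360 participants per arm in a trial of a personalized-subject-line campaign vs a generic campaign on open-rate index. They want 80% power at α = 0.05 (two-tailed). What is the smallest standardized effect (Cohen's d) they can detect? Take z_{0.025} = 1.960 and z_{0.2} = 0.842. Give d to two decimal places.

For two independent groups of n = 360 each: d_min = (z_{α/2} + z_β)·√(2/n).
z-sum = 1.960 + 0.842 = 2.802.
d_min = 2.802 × √(2/360) = 2.802 × 0.0745 = 0.209.

d_min ≈ 0.21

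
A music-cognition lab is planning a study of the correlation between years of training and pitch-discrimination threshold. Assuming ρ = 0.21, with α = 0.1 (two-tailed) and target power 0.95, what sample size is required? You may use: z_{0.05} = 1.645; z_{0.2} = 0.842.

n = 242

Fisher's z: C = ½·ln((1+r)/(1−r)) = ½·ln(1.5316) = 0.2132.
n = ((z_{α/2} + z_β)/C)² + 3.
(1.645 + 1.645) / 0.2132 = 3.290 / 0.2132 = 15.432.
n = 15.432² + 3 = 238.13 + 3 = 241.1.
Round up.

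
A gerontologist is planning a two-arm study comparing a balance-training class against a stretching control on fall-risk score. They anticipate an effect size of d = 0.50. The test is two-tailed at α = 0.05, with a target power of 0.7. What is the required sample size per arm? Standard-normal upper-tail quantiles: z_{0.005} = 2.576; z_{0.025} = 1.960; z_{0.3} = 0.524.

For two independent groups with equal n: n = 2·((z_{α/2} + z_β) / d)².
z_{α/2} + z_β = 1.960 + 0.524 = 2.484.
n = 2 × (2.484 / 0.50)² = 2 × 4.968² = 2 × 24.68 = 49.4.
Round up to the next whole participant.

n = 50 per group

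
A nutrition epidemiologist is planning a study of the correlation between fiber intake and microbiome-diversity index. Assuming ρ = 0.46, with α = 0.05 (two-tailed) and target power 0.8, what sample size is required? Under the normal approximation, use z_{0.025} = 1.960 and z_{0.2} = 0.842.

n = 35

Fisher's z: C = ½·ln((1+r)/(1−r)) = ½·ln(2.7037) = 0.4973.
n = ((z_{α/2} + z_β)/C)² + 3.
(1.960 + 0.842) / 0.4973 = 2.802 / 0.4973 = 5.634.
n = 5.634² + 3 = 31.75 + 3 = 34.7.
Round up.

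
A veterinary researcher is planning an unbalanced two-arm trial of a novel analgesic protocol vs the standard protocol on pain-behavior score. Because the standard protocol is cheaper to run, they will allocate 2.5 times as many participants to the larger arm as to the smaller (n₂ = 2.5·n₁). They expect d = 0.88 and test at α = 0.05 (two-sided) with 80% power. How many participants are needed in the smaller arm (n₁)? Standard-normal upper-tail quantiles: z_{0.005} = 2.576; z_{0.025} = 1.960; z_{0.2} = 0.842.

With allocation ratio k = n₂/n₁ = 2.5, Var(x̄₁−x̄₂) = σ²(1/n₁ + 1/(k·n₁)) = σ²·(k+1)/(k·n₁).
So n₁ = (1 + 1/k)·((z_{α/2} + z_β)/d)² = 1.400 × (2.802/0.88)².
n₁ = 1.400 × 10.14 = 14.2.
Round up: n₁ = 15, giving n₂ = ⌈2.5 × 15⌉ = ⌈37.5⌉ = 38.

n₁ = 15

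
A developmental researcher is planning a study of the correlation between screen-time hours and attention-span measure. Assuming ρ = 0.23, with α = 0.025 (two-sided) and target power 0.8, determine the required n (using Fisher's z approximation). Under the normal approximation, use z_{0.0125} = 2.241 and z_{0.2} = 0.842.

n = 177

Fisher's z: C = ½·ln((1+r)/(1−r)) = ½·ln(1.5974) = 0.2342.
n = ((z_{α/2} + z_β)/C)² + 3.
(2.241 + 0.842) / 0.2342 = 3.083 / 0.2342 = 13.164.
n = 13.164² + 3 = 173.29 + 3 = 176.3.
Round up.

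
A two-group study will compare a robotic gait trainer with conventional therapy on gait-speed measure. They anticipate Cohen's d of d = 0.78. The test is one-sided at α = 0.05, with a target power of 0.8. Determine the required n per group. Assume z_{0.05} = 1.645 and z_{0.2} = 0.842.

For two independent groups with equal n: n = 2·((z_{α} + z_β) / d)².
z_{α} + z_β = 1.645 + 0.842 = 2.487.
n = 2 × (2.487 / 0.78)² = 2 × 3.188² = 2 × 10.17 = 20.3.
Round up to the next whole participant.

n = 21 per group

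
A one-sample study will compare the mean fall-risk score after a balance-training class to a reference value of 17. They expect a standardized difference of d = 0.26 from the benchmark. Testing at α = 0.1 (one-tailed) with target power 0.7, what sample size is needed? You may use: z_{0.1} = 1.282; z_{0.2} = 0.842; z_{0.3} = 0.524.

n = 49

For a one-sample test: n = ((z_{α} + z_β) / d)².
z_{α} + z_β = 1.282 + 0.524 = 1.806.
n = (1.806 / 0.26)² = 6.946² = 48.25.
Round up.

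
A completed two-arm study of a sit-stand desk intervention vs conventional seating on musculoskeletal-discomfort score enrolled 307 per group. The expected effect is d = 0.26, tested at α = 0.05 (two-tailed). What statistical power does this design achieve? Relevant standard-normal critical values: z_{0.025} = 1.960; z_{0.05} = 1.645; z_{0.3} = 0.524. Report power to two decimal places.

For two equal groups, power = Φ(d·√(n/2) − z_{α/2}).
d·√(n/2) = 0.26 × √(307/2) = 0.26 × 12.390 = 3.221.
z_β = 3.221 − 1.960 = 1.261.
Power = Φ(1.261) = 0.896.

power ≈ 0.90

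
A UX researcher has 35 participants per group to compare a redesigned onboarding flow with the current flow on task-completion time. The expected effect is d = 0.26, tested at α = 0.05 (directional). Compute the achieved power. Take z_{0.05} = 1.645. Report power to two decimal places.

For two equal groups, power = Φ(d·√(n/2) − z_{α}).
d·√(n/2) = 0.26 × √(35/2) = 0.26 × 4.183 = 1.088.
z_β = 1.088 − 1.645 = -0.557.
Power = Φ(-0.557) = 0.289.

power ≈ 0.29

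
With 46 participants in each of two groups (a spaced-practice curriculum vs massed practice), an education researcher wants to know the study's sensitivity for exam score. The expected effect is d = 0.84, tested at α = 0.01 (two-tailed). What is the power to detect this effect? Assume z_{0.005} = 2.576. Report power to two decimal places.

For two equal groups, power = Φ(d·√(n/2) − z_{α/2}).
d·√(n/2) = 0.84 × √(46/2) = 0.84 × 4.796 = 4.028.
z_β = 4.028 − 2.576 = 1.452.
Power = Φ(1.452) = 0.927.

power ≈ 0.93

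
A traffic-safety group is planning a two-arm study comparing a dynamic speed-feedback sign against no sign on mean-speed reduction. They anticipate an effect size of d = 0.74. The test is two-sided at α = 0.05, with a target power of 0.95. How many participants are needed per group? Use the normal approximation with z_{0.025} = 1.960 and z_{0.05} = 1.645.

For two independent groups with equal n: n = 2·((z_{α/2} + z_β) / d)².
z_{α/2} + z_β = 1.960 + 1.645 = 3.605.
n = 2 × (3.605 / 0.74)² = 2 × 4.872² = 2 × 23.73 = 47.5.
Round up to the next whole participant.

n = 48 per group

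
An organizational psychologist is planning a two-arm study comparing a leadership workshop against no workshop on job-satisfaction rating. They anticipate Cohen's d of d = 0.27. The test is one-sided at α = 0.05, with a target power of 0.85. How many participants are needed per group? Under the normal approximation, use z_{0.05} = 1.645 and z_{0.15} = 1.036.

For two independent groups with equal n: n = 2·((z_{α} + z_β) / d)².
z_{α} + z_β = 1.645 + 1.036 = 2.681.
n = 2 × (2.681 / 0.27)² = 2 × 9.930² = 2 × 98.60 = 197.2.
Round up to the next whole participant.

n = 198 per group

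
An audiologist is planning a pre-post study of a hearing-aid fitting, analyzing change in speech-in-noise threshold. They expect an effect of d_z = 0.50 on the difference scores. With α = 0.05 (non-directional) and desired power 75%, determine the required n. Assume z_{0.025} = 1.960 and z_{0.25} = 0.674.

n = 28 pairs

For a paired (one-sample on differences) test: n = ((z_{α/2} + z_β) / d)².
z_{α/2} + z_β = 1.960 + 0.674 = 2.634.
n = (2.634 / 0.50)² = 5.268² = 27.75.
Round up.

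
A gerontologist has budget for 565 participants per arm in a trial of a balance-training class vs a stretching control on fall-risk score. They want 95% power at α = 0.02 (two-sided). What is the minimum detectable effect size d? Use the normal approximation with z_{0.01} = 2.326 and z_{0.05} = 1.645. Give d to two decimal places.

d_min ≈ 0.24

For two independent groups of n = 565 each: d_min = (z_{α/2} + z_β)·√(2/n).
z-sum = 2.326 + 1.645 = 3.971.
d_min = 3.971 × √(2/565) = 3.971 × 0.0595 = 0.236.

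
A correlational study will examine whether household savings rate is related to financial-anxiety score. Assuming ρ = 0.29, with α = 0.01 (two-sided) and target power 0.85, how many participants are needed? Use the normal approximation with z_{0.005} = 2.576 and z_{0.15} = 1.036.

n = 150

Fisher's z: C = ½·ln((1+r)/(1−r)) = ½·ln(1.8169) = 0.2986.
n = ((z_{α/2} + z_β)/C)² + 3.
(2.576 + 1.036) / 0.2986 = 3.612 / 0.2986 = 12.096.
n = 12.096² + 3 = 146.32 + 3 = 149.3.
Round up.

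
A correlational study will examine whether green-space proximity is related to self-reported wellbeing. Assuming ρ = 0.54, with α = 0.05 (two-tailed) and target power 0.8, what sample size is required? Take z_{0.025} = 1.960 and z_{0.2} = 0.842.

Fisher's z: C = ½·ln((1+r)/(1−r)) = ½·ln(3.3478) = 0.6042.
n = ((z_{α/2} + z_β)/C)² + 3.
(1.960 + 0.842) / 0.6042 = 2.802 / 0.6042 = 4.638.
n = 4.638² + 3 = 21.51 + 3 = 24.5.
Round up.

n = 25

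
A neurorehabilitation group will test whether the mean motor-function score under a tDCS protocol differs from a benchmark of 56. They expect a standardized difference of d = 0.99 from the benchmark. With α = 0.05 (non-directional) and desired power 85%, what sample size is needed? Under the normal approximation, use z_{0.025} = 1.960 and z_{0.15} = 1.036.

n = 10

For a one-sample test: n = ((z_{α/2} + z_β) / d)².
z_{α/2} + z_β = 1.960 + 1.036 = 2.996.
n = (2.996 / 0.99)² = 3.026² = 9.16.
Round up.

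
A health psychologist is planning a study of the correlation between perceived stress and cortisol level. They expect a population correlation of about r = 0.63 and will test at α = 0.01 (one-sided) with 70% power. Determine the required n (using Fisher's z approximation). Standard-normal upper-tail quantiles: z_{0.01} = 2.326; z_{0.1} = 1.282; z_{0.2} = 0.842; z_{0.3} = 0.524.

n = 18

Fisher's z: C = ½·ln((1+r)/(1−r)) = ½·ln(4.4054) = 0.7414.
n = ((z_{α} + z_β)/C)² + 3.
(2.326 + 0.524) / 0.7414 = 2.850 / 0.7414 = 3.844.
n = 3.844² + 3 = 14.78 + 3 = 17.8.
Round up.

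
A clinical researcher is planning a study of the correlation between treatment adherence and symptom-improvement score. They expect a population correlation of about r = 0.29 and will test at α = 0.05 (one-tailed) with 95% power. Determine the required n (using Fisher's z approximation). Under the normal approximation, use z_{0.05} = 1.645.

n = 125

Fisher's z: C = ½·ln((1+r)/(1−r)) = ½·ln(1.8169) = 0.2986.
n = ((z_{α} + z_β)/C)² + 3.
(1.645 + 1.645) / 0.2986 = 3.290 / 0.2986 = 11.018.
n = 11.018² + 3 = 121.40 + 3 = 124.4.
Round up.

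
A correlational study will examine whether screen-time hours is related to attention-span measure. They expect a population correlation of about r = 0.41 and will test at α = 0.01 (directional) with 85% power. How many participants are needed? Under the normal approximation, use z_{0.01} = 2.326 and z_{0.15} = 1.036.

Fisher's z: C = ½·ln((1+r)/(1−r)) = ½·ln(2.3898) = 0.4356.
n = ((z_{α} + z_β)/C)² + 3.
(2.326 + 1.036) / 0.4356 = 3.362 / 0.4356 = 7.718.
n = 7.718² + 3 = 59.57 + 3 = 62.6.
Round up.

n = 63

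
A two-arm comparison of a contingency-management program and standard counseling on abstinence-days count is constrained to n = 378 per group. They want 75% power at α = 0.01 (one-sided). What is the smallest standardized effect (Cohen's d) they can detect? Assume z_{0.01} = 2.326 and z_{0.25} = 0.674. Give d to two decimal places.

For two independent groups of n = 378 each: d_min = (z_{α} + z_β)·√(2/n).
z-sum = 2.326 + 0.674 = 3.000.
d_min = 3.000 × √(2/378) = 3.000 × 0.0727 = 0.218.

d_min ≈ 0.22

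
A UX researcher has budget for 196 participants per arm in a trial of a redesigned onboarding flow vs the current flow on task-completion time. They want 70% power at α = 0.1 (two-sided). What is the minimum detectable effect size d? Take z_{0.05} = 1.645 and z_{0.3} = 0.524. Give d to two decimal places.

d_min ≈ 0.22

For two independent groups of n = 196 each: d_min = (z_{α/2} + z_β)·√(2/n).
z-sum = 1.645 + 0.524 = 2.169.
d_min = 2.169 × √(2/196) = 2.169 × 0.1010 = 0.219.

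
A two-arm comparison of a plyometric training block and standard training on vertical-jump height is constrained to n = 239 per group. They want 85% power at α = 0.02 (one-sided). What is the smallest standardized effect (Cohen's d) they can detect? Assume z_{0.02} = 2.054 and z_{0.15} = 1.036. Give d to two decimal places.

d_min ≈ 0.28

For two independent groups of n = 239 each: d_min = (z_{α} + z_β)·√(2/n).
z-sum = 2.054 + 1.036 = 3.090.
d_min = 3.090 × √(2/239) = 3.090 × 0.0915 = 0.283.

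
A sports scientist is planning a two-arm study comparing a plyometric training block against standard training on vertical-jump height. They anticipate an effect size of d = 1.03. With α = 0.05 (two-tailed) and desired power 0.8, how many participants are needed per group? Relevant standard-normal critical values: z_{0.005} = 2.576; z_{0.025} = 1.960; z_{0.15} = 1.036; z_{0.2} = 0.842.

For two independent groups with equal n: n = 2·((z_{α/2} + z_β) / d)².
z_{α/2} + z_β = 1.960 + 0.842 = 2.802.
n = 2 × (2.802 / 1.03)² = 2 × 2.720² = 2 × 7.40 = 14.8.
Round up to the next whole participant.

n = 15 per group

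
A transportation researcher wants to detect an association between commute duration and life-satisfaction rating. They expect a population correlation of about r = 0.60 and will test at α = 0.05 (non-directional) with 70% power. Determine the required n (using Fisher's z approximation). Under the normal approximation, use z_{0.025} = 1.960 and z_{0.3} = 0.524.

n = 16

Fisher's z: C = ½·ln((1+r)/(1−r)) = ½·ln(4.0000) = 0.6931.
n = ((z_{α/2} + z_β)/C)² + 3.
(1.960 + 0.524) / 0.6931 = 2.484 / 0.6931 = 3.584.
n = 3.584² + 3 = 12.84 + 3 = 15.8.
Round up.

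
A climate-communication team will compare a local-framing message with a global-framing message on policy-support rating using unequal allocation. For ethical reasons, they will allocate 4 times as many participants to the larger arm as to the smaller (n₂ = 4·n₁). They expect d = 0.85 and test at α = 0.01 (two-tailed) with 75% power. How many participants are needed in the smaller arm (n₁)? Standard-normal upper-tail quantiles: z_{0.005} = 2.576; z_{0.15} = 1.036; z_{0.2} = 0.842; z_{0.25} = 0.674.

With allocation ratio k = n₂/n₁ = 4, Var(x̄₁−x̄₂) = σ²(1/n₁ + 1/(k·n₁)) = σ²·(k+1)/(k·n₁).
So n₁ = (1 + 1/k)·((z_{α/2} + z_β)/d)² = 1.250 × (3.250/0.85)².
n₁ = 1.250 × 14.62 = 18.3.
Round up: n₁ = 19, giving n₂ = 4 × 19 = 76.

n₁ = 19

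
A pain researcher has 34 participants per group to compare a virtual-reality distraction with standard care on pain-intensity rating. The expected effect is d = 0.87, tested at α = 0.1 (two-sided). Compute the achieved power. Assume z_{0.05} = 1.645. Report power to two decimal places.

power ≈ 0.97

For two equal groups, power = Φ(d·√(n/2) − z_{α/2}).
d·√(n/2) = 0.87 × √(34/2) = 0.87 × 4.123 = 3.587.
z_β = 3.587 − 1.645 = 1.942.
Power = Φ(1.942) = 0.974.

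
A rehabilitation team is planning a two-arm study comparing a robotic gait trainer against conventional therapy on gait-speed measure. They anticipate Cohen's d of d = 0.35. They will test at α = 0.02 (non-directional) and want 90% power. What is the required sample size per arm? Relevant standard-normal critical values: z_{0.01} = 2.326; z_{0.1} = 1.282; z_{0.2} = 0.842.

For two independent groups with equal n: n = 2·((z_{α/2} + z_β) / d)².
z_{α/2} + z_β = 2.326 + 1.282 = 3.608.
n = 2 × (3.608 / 0.35)² = 2 × 10.309² = 2 × 106.27 = 212.5.
Round up to the next whole participant.

n = 213 per group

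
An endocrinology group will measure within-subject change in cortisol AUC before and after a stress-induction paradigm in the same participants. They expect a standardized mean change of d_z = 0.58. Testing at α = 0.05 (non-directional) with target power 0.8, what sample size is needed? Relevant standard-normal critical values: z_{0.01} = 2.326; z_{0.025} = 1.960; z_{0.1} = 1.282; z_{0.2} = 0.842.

For a paired (one-sample on differences) test: n = ((z_{α/2} + z_β) / d)².
z_{α/2} + z_β = 1.960 + 0.842 = 2.802.
n = (2.802 / 0.58)² = 4.831² = 23.34.
Round up.

n = 24 pairs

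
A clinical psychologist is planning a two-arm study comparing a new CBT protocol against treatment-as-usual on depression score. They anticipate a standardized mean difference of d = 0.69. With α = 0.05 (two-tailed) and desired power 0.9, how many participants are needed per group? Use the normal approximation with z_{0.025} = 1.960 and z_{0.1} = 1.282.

For two independent groups with equal n: n = 2·((z_{α/2} + z_β) / d)².
z_{α/2} + z_β = 1.960 + 1.282 = 3.242.
n = 2 × (3.242 / 0.69)² = 2 × 4.699² = 2 × 22.08 = 44.2.
Round up to the next whole participant.

n = 45 per group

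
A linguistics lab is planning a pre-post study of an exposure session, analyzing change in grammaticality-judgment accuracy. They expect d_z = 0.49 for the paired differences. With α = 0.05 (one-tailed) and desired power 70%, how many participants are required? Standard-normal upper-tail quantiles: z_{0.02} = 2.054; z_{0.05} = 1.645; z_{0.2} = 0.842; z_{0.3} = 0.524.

For a paired (one-sample on differences) test: n = ((z_{α} + z_β) / d)².
z_{α} + z_β = 1.645 + 0.524 = 2.169.
n = (2.169 / 0.49)² = 4.427² = 19.59.
Round up.

n = 20 pairs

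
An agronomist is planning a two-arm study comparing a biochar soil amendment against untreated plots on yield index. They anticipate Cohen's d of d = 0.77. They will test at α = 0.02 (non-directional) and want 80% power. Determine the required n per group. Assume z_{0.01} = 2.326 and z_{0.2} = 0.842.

n = 34 per group

For two independent groups with equal n: n = 2·((z_{α/2} + z_β) / d)².
z_{α/2} + z_β = 2.326 + 0.842 = 3.168.
n = 2 × (3.168 / 0.77)² = 2 × 4.114² = 2 × 16.93 = 33.9.
Round up to the next whole participant.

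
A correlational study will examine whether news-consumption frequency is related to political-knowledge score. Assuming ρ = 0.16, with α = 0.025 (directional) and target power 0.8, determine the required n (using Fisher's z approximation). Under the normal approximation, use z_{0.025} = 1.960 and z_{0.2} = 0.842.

n = 305

Fisher's z: C = ½·ln((1+r)/(1−r)) = ½·ln(1.3810) = 0.1614.
n = ((z_{α} + z_β)/C)² + 3.
(1.960 + 0.842) / 0.1614 = 2.802 / 0.1614 = 17.361.
n = 17.361² + 3 = 301.39 + 3 = 304.4.
Round up.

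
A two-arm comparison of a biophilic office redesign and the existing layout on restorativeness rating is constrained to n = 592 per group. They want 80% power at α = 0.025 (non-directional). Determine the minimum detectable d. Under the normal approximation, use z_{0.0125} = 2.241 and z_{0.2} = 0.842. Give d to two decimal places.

For two independent groups of n = 592 each: d_min = (z_{α/2} + z_β)·√(2/n).
z-sum = 2.241 + 0.842 = 3.083.
d_min = 3.083 × √(2/592) = 3.083 × 0.0581 = 0.179.

d_min ≈ 0.18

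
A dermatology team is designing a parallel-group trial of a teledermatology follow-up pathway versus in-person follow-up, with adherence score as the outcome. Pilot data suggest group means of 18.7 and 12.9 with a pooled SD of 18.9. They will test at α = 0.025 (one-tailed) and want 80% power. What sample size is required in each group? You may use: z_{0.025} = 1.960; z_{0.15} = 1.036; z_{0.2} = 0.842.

Cohen's d = |M₁ − M₂| / SD_pooled = |18.7 − 12.9| / 18.9 = 5.8 / 18.9 = 0.307.
For two independent groups with equal n: n = 2·((z_{α} + z_β) / d)².
z_{α} + z_β = 1.960 + 0.842 = 2.802.
n = 2 × (2.802 / 0.307)² = 2 × 9.127² = 2 × 83.30 = 166.6.
Round up to the next whole participant.

n = 167 per group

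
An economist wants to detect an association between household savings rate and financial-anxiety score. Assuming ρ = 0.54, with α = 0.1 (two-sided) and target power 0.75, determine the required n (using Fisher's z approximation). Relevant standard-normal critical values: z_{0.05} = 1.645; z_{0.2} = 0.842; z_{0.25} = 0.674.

Fisher's z: C = ½·ln((1+r)/(1−r)) = ½·ln(3.3478) = 0.6042.
n = ((z_{α/2} + z_β)/C)² + 3.
(1.645 + 0.674) / 0.6042 = 2.319 / 0.6042 = 3.838.
n = 3.838² + 3 = 14.73 + 3 = 17.7.
Round up.

n = 18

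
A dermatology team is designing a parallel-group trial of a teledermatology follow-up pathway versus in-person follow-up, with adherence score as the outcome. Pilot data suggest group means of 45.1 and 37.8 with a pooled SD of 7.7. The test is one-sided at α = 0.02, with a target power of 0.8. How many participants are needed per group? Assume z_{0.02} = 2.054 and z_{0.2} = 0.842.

Cohen's d = |M₁ − M₂| / SD_pooled = |45.1 − 37.8| / 7.7 = 7.3 / 7.7 = 0.948.
For two independent groups with equal n: n = 2·((z_{α} + z_β) / d)².
z_{α} + z_β = 2.054 + 0.842 = 2.896.
n = 2 × (2.896 / 0.948)² = 2 × 3.055² = 2 × 9.33 = 18.7.
Round up to the next whole participant.

n = 19 per group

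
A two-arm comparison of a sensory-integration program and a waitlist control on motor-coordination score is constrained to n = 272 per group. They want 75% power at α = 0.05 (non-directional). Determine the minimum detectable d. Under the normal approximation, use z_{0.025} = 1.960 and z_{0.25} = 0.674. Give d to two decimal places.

For two independent groups of n = 272 each: d_min = (z_{α/2} + z_β)·√(2/n).
z-sum = 1.960 + 0.674 = 2.634.
d_min = 2.634 × √(2/272) = 2.634 × 0.0857 = 0.226.

d_min ≈ 0.23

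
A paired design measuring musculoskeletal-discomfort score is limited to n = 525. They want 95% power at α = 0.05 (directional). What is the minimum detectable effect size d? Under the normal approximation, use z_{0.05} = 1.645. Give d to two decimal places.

d_min ≈ 0.14

For a single sample (or paired design) of n = 525: d_min = (z_{α} + z_β)/√n.
z-sum = 1.645 + 1.645 = 3.290.
d_min = 3.290 / √525 = 3.290 / 22.913 = 0.144.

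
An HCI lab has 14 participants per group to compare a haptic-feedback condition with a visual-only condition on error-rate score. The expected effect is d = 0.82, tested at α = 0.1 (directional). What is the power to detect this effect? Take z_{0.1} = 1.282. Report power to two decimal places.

For two equal groups, power = Φ(d·√(n/2) − z_{α}).
d·√(n/2) = 0.82 × √(14/2) = 0.82 × 2.646 = 2.170.
z_β = 2.170 − 1.282 = 0.888.
Power = Φ(0.888) = 0.813.

power ≈ 0.81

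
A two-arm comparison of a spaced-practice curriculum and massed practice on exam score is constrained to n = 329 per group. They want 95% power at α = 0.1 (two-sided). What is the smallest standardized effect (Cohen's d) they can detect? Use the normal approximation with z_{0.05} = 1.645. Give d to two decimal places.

For two independent groups of n = 329 each: d_min = (z_{α/2} + z_β)·√(2/n).
z-sum = 1.645 + 1.645 = 3.290.
d_min = 3.290 × √(2/329) = 3.290 × 0.0780 = 0.257.

d_min ≈ 0.26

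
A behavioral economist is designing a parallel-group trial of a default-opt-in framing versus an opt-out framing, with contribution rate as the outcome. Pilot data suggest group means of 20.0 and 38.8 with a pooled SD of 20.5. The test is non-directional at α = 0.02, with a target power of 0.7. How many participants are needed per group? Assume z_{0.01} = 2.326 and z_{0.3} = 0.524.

Cohen's d = |M₁ − M₂| / SD_pooled = |20.0 − 38.8| / 20.5 = 18.8 / 20.5 = 0.917.
For two independent groups with equal n: n = 2·((z_{α/2} + z_β) / d)².
z_{α/2} + z_β = 2.326 + 0.524 = 2.850.
n = 2 × (2.850 / 0.917)² = 2 × 3.108² = 2 × 9.66 = 19.3.
Round up to the next whole participant.

n = 20 per group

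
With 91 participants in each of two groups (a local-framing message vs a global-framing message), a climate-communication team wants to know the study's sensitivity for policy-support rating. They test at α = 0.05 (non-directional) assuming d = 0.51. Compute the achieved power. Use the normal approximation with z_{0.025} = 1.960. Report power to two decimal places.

For two equal groups, power = Φ(d·√(n/2) − z_{α/2}).
d·√(n/2) = 0.51 × √(91/2) = 0.51 × 6.745 = 3.440.
z_β = 3.440 − 1.960 = 1.480.
Power = Φ(1.480) = 0.931.

power ≈ 0.93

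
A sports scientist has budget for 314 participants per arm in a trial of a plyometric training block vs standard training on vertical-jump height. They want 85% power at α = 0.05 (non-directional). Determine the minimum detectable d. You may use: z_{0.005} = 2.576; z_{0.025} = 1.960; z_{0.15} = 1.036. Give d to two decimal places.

d_min ≈ 0.24

For two independent groups of n = 314 each: d_min = (z_{α/2} + z_β)·√(2/n).
z-sum = 1.960 + 1.036 = 2.996.
d_min = 2.996 × √(2/314) = 2.996 × 0.0798 = 0.239.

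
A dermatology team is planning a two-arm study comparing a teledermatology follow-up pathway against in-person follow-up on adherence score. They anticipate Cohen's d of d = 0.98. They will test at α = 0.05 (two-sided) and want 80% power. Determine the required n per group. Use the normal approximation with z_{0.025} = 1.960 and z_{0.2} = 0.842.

n = 17 per group

For two independent groups with equal n: n = 2·((z_{α/2} + z_β) / d)².
z_{α/2} + z_β = 1.960 + 0.842 = 2.802.
n = 2 × (2.802 / 0.98)² = 2 × 2.859² = 2 × 8.17 = 16.3.
Round up to the next whole participant.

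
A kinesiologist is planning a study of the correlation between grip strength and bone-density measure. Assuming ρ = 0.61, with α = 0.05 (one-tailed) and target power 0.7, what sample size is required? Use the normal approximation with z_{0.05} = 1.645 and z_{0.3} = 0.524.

n = 13

Fisher's z: C = ½·ln((1+r)/(1−r)) = ½·ln(4.1282) = 0.7089.
n = ((z_{α} + z_β)/C)² + 3.
(1.645 + 0.524) / 0.7089 = 2.169 / 0.7089 = 3.060.
n = 3.060² + 3 = 9.36 + 3 = 12.4.
Round up.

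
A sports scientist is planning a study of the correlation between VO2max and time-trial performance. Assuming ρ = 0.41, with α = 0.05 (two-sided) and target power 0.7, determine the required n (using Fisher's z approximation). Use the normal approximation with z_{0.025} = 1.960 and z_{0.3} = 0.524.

n = 36

Fisher's z: C = ½·ln((1+r)/(1−r)) = ½·ln(2.3898) = 0.4356.
n = ((z_{α/2} + z_β)/C)² + 3.
(1.960 + 0.524) / 0.4356 = 2.484 / 0.4356 = 5.702.
n = 5.702² + 3 = 32.52 + 3 = 35.5.
Round up.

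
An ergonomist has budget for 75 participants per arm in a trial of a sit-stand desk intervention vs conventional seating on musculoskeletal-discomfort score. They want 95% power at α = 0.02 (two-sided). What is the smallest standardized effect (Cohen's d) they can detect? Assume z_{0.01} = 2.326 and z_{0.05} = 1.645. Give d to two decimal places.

d_min ≈ 0.65

For two independent groups of n = 75 each: d_min = (z_{α/2} + z_β)·√(2/n).
z-sum = 2.326 + 1.645 = 3.971.
d_min = 3.971 × √(2/75) = 3.971 × 0.1633 = 0.648.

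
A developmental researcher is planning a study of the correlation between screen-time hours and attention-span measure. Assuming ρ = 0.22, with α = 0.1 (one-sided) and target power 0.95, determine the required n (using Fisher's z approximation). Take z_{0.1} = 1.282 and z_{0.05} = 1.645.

Fisher's z: C = ½·ln((1+r)/(1−r)) = ½·ln(1.5641) = 0.2237.
n = ((z_{α} + z_β)/C)² + 3.
(1.282 + 1.645) / 0.2237 = 2.927 / 0.2237 = 13.084.
n = 13.084² + 3 = 171.20 + 3 = 174.2.
Round up.

n = 175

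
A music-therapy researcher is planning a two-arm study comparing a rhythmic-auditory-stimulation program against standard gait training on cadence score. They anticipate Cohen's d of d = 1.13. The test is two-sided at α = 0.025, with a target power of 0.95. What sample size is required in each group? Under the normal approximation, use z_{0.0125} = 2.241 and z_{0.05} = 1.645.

n = 24 per group

For two independent groups with equal n: n = 2·((z_{α/2} + z_β) / d)².
z_{α/2} + z_β = 2.241 + 1.645 = 3.886.
n = 2 × (3.886 / 1.13)² = 2 × 3.439² = 2 × 11.83 = 23.7.
Round up to the next whole participant.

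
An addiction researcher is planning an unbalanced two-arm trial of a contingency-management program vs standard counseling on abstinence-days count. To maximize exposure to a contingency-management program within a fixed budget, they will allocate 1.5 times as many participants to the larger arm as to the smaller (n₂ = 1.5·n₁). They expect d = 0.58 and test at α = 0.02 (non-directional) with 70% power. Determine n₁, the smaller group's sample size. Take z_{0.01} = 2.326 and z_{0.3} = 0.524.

With allocation ratio k = n₂/n₁ = 1.5, Var(x̄₁−x̄₂) = σ²(1/n₁ + 1/(k·n₁)) = σ²·(k+1)/(k·n₁).
So n₁ = (1 + 1/k)·((z_{α/2} + z_β)/d)² = 1.667 × (2.850/0.58)².
n₁ = 1.667 × 24.15 = 40.2.
Round up: n₁ = 41, giving n₂ = ⌈1.5 × 41⌉ = ⌈61.5⌉ = 62.

n₁ = 41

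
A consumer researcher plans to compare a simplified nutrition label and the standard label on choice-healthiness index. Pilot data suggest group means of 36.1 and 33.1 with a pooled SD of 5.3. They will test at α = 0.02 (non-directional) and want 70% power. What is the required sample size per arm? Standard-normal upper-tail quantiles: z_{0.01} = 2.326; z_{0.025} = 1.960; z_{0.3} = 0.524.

Cohen's d = |M₁ − M₂| / SD_pooled = |36.1 − 33.1| / 5.3 = 3.0 / 5.3 = 0.566.
For two independent groups with equal n: n = 2·((z_{α/2} + z_β) / d)².
z_{α/2} + z_β = 2.326 + 0.524 = 2.850.
n = 2 × (2.850 / 0.566)² = 2 × 5.035² = 2 × 25.35 = 50.7.
Round up to the next whole participant.

n = 51 per group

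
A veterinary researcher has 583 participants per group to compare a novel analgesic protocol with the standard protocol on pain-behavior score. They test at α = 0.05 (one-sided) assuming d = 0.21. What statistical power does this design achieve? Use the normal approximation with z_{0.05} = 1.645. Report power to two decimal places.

power ≈ 0.97

For two equal groups, power = Φ(d·√(n/2) − z_{α}).
d·√(n/2) = 0.21 × √(583/2) = 0.21 × 17.073 = 3.585.
z_β = 3.585 − 1.645 = 1.940.
Power = Φ(1.940) = 0.974.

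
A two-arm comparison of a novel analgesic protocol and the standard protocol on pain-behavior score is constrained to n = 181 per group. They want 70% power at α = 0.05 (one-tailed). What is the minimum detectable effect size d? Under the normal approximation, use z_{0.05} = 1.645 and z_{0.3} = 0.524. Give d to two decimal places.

For two independent groups of n = 181 each: d_min = (z_{α} + z_β)·√(2/n).
z-sum = 1.645 + 0.524 = 2.169.
d_min = 2.169 × √(2/181) = 2.169 × 0.1051 = 0.228.

d_min ≈ 0.23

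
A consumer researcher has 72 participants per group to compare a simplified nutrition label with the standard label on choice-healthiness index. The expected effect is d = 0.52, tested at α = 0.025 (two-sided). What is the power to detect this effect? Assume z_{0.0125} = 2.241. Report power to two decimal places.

For two equal groups, power = Φ(d·√(n/2) − z_{α/2}).
d·√(n/2) = 0.52 × √(72/2) = 0.52 × 6.000 = 3.120.
z_β = 3.120 − 2.241 = 0.879.
Power = Φ(0.879) = 0.810.

power ≈ 0.81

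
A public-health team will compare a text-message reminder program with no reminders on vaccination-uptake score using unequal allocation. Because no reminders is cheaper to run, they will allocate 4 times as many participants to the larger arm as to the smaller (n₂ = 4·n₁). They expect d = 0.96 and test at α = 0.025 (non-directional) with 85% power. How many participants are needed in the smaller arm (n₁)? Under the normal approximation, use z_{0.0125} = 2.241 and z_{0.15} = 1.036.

n₁ = 15

With allocation ratio k = n₂/n₁ = 4, Var(x̄₁−x̄₂) = σ²(1/n₁ + 1/(k·n₁)) = σ²·(k+1)/(k·n₁).
So n₁ = (1 + 1/k)·((z_{α/2} + z_β)/d)² = 1.250 × (3.277/0.96)².
n₁ = 1.250 × 11.65 = 14.6.
Round up: n₁ = 15, giving n₂ = 4 × 15 = 60.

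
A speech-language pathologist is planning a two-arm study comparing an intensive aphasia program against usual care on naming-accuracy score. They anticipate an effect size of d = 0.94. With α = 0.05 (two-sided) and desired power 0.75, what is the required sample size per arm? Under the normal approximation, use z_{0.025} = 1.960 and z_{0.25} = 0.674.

n = 16 per group

For two independent groups with equal n: n = 2·((z_{α/2} + z_β) / d)².
z_{α/2} + z_β = 1.960 + 0.674 = 2.634.
n = 2 × (2.634 / 0.94)² = 2 × 2.802² = 2 × 7.85 = 15.7.
Round up to the next whole participant.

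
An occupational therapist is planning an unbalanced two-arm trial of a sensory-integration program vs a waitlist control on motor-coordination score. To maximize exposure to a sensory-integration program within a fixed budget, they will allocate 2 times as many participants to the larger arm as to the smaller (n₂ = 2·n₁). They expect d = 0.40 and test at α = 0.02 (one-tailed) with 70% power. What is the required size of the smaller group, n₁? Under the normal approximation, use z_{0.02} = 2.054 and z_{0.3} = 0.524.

With allocation ratio k = n₂/n₁ = 2, Var(x̄₁−x̄₂) = σ²(1/n₁ + 1/(k·n₁)) = σ²·(k+1)/(k·n₁).
So n₁ = (1 + 1/k)·((z_{α} + z_β)/d)² = 1.500 × (2.578/0.40)².
n₁ = 1.500 × 41.54 = 62.3.
Round up: n₁ = 63, giving n₂ = 2 × 63 = 126.

n₁ = 63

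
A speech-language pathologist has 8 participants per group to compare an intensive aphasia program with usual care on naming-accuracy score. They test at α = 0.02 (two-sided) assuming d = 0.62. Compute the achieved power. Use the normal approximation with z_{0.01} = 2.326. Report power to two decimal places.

For two equal groups, power = Φ(d·√(n/2) − z_{α/2}).
d·√(n/2) = 0.62 × √(8/2) = 0.62 × 2.000 = 1.240.
z_β = 1.240 − 2.326 = -1.086.
Power = Φ(-1.086) = 0.139.

power ≈ 0.14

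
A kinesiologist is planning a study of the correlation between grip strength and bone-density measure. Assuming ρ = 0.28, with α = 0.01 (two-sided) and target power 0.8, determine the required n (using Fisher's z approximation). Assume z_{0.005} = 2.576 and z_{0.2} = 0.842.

n = 145

Fisher's z: C = ½·ln((1+r)/(1−r)) = ½·ln(1.7778) = 0.2877.
n = ((z_{α/2} + z_β)/C)² + 3.
(2.576 + 0.842) / 0.2877 = 3.418 / 0.2877 = 11.880.
n = 11.880² + 3 = 141.14 + 3 = 144.1.
Round up.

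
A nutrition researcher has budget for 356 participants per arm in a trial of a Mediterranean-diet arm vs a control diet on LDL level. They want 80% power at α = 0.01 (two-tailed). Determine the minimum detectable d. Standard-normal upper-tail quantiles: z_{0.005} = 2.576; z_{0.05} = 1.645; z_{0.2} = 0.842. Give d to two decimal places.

d_min ≈ 0.26

For two independent groups of n = 356 each: d_min = (z_{α/2} + z_β)·√(2/n).
z-sum = 2.576 + 0.842 = 3.418.
d_min = 3.418 × √(2/356) = 3.418 × 0.0750 = 0.256.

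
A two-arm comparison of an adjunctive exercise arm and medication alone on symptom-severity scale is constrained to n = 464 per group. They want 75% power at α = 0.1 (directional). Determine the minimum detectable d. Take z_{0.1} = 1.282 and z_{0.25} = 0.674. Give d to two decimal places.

d_min ≈ 0.13

For two independent groups of n = 464 each: d_min = (z_{α} + z_β)·√(2/n).
z-sum = 1.282 + 0.674 = 1.956.
d_min = 1.956 × √(2/464) = 1.956 × 0.0657 = 0.128.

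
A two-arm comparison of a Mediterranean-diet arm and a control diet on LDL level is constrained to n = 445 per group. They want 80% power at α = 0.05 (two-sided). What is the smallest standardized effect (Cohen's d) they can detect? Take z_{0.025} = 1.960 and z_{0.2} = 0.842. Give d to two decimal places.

d_min ≈ 0.19

For two independent groups of n = 445 each: d_min = (z_{α/2} + z_β)·√(2/n).
z-sum = 1.960 + 0.842 = 2.802.
d_min = 2.802 × √(2/445) = 2.802 × 0.0670 = 0.188.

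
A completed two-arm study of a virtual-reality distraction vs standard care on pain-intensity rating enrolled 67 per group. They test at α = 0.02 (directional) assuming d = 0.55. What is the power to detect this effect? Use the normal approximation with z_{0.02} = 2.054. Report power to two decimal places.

power ≈ 0.87

For two equal groups, power = Φ(d·√(n/2) − z_{α}).
d·√(n/2) = 0.55 × √(67/2) = 0.55 × 5.788 = 3.183.
z_β = 3.183 − 2.054 = 1.129.
Power = Φ(1.129) = 0.871.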